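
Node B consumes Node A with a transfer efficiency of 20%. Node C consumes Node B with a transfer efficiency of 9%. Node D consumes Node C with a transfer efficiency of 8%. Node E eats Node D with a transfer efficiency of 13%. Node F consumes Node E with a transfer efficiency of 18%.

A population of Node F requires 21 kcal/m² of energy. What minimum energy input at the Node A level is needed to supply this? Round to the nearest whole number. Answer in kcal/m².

623219 kcal/m²

Cumulative transfer efficiency: 0.2 × 0.09 × 0.08 × 0.13 × 0.18 = 0.000033696
Node A energy = 21 / 0.000033696 = 623219 kcal/m²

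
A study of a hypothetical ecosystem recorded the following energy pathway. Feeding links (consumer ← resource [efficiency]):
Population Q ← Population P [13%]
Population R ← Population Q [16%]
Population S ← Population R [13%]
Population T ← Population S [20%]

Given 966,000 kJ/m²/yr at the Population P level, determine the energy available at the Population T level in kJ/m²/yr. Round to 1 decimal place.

Population Q: 966000 × 0.13 = 125580 kJ/m²/yr
Population R: 125580 × 0.16 = 20092.8 kJ/m²/yr
Population S: 20092.8 × 0.13 = 2612.064 kJ/m²/yr
Population T: 2612.064 × 0.2 = 522.4128 kJ/m²/yr

522.4 kJ/m²/yr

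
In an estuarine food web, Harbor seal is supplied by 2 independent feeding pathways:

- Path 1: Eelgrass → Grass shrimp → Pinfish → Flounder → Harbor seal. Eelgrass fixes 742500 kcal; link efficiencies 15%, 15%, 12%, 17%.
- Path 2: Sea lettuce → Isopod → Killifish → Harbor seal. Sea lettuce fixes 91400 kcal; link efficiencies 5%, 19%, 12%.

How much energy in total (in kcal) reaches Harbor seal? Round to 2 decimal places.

Path 1: 742500 × 0.15 × 0.15 × 0.12 × 0.17 = 340.8075 kcal
Path 2: 91400 × 0.05 × 0.19 × 0.12 = 104.196 kcal
Total at Harbor seal: 340.8075 + 104.196 = 445.0035 kcal

445.00 kcal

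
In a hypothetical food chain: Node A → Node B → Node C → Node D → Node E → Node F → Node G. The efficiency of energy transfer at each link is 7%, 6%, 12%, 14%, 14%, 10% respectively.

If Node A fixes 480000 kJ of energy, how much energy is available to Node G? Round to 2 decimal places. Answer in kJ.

0.47 kJ

Node B: 480000 × 0.07 = 33600 kJ
Node C: 33600 × 0.06 = 2016 kJ
Node D: 2016 × 0.12 = 241.92 kJ
Node E: 241.92 × 0.14 = 33.8688 kJ
Node F: 33.8688 × 0.14 = 4.741632 kJ
Node G: 4.741632 × 0.1 = 0.4741632 kJ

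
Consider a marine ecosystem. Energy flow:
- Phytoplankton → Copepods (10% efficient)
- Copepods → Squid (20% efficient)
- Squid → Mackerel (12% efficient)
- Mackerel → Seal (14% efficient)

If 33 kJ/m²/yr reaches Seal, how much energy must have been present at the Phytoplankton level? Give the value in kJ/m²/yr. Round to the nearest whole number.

98214 kJ/m²/yr

Cumulative transfer efficiency: 0.1 × 0.2 × 0.12 × 0.14 = 0.000336
Phytoplankton energy = 33 / 0.000336 = 98214 kJ/m²/yr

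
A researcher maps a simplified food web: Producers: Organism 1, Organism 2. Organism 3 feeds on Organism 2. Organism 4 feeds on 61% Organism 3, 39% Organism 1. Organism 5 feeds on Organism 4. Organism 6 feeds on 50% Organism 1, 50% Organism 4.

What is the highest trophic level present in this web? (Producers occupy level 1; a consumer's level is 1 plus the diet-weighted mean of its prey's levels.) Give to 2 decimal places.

Organism 3: 1 + 1 = 2
Organism 4: 1 + (0.61×2 + 0.39×1) = 2.61
Organism 5: 1 + 2.61 = 3.61
Organism 6: 1 + (0.5×1 + 0.5×2.61) = 2.805

3.61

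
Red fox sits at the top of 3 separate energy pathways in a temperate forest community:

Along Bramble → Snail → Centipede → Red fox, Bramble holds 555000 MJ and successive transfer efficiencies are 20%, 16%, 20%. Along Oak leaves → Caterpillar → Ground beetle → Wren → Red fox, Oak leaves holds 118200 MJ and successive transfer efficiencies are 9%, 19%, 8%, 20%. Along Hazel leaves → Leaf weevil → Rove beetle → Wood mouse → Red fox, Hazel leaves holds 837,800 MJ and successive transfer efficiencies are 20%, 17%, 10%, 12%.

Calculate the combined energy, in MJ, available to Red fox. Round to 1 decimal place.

3926.2 MJ

Via Bramble: 555000 × 0.2 × 0.16 × 0.2 = 3552 MJ
Via Oak leaves: 118200 × 0.09 × 0.19 × 0.08 × 0.2 = 32.33952 MJ
Via Hazel leaves: 837800 × 0.2 × 0.17 × 0.1 × 0.12 = 341.8224 MJ
Total at Red fox: 3552 + 32.33952 + 341.8224 = 3926.16192 MJ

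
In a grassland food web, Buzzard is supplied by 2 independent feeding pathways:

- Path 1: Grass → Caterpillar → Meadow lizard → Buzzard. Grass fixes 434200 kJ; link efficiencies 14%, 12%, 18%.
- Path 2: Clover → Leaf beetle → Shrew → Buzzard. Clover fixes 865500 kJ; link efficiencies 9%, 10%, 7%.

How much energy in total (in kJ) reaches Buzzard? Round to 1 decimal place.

Path 1: 434200 × 0.14 × 0.12 × 0.18 = 1313.0208 kJ
Path 2: 865500 × 0.09 × 0.1 × 0.07 = 545.265 kJ
Total at Buzzard: 1313.0208 + 545.265 = 1858.2858 kJ

1858.3 kJ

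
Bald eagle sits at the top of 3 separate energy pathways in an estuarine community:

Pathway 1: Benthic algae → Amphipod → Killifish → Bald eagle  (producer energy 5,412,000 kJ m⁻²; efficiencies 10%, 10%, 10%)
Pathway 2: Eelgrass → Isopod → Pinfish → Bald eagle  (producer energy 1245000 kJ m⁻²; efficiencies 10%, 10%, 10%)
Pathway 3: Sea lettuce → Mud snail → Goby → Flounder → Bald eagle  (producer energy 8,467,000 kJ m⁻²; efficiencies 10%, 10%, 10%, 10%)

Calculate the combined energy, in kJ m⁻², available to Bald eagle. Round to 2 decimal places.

7503.70 kJ m⁻²

Pathway 1: 5412000 × 0.1 × 0.1 × 0.1 = 5412 kJ m⁻²
Pathway 2: 1245000 × 0.1 × 0.1 × 0.1 = 1245 kJ m⁻²
Pathway 3: 8467000 × 0.1 × 0.1 × 0.1 × 0.1 = 846.7 kJ m⁻²
Total at Bald eagle: 5412 + 1245 + 846.7 = 7503.7 kJ m⁻²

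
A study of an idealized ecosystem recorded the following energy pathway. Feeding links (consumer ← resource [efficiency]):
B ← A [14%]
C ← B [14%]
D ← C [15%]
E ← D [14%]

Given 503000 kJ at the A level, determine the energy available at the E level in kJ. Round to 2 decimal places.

207.03 kJ

B: 503000 × 0.14 = 70420 kJ
C: 70420 × 0.14 = 9858.8 kJ
D: 9858.8 × 0.15 = 1478.82 kJ
E: 1478.82 × 0.14 = 207.0348 kJ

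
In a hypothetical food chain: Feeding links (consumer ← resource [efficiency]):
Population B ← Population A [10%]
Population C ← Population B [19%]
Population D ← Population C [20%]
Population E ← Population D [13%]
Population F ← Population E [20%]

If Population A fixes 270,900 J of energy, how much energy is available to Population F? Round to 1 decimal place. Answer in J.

26.8 J

Population B: 270900 × 0.1 = 27090 J
Population C: 27090 × 0.19 = 5147.1 J
Population D: 5147.1 × 0.2 = 1029.42 J
Population E: 1029.42 × 0.13 = 133.8246 J
Population F: 133.8246 × 0.2 = 26.76492 J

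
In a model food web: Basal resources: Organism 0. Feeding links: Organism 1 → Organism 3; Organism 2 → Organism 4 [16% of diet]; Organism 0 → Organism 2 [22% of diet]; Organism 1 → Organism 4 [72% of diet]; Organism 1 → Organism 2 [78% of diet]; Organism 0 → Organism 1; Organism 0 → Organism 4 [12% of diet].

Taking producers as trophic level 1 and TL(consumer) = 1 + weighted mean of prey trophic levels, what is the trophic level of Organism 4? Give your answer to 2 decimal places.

3.00

Organism 1: 1 + 1 = 2
Organism 2: 1 + (0.22×1 + 0.78×2) = 2.78
Organism 3: 1 + 2 = 3
Organism 4: 1 + (0.12×1 + 0.16×2.78 + 0.72×2) = 3.0048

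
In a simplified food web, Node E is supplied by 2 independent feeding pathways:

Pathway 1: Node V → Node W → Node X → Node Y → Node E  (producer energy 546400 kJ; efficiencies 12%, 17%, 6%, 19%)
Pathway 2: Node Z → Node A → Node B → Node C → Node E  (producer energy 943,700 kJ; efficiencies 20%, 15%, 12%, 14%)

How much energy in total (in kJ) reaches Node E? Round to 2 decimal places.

Pathway 1: 546400 × 0.12 × 0.17 × 0.06 × 0.19 = 127.070784 kJ
Pathway 2: 943700 × 0.2 × 0.15 × 0.12 × 0.14 = 475.6248 kJ
Total at Node E: 127.070784 + 475.6248 = 602.695584 kJ

602.70 kJ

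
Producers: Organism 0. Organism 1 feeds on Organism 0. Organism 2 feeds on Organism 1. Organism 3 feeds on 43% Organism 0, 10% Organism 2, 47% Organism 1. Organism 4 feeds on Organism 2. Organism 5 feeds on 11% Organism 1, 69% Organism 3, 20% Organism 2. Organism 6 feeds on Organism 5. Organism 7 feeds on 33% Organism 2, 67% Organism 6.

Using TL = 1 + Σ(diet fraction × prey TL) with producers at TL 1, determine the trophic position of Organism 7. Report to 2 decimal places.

Organism 1: 1 + 1 = 2
Organism 2: 1 + 2 = 3
Organism 3: 1 + (0.43×1 + 0.1×3 + 0.47×2) = 2.67
Organism 4: 1 + 3 = 4
Organism 5: 1 + (0.11×2 + 0.69×2.67 + 0.2×3) = 3.6623
Organism 6: 1 + 3.6623 = 4.6623
Organism 7: 1 + (0.33×3 + 0.67×4.6623) = 5.113741

5.11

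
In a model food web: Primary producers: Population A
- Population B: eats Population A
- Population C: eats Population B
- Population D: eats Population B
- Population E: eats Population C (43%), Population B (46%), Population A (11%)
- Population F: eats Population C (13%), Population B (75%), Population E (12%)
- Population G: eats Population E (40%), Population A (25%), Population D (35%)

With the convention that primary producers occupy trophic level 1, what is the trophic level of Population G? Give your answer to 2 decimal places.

Population B: 1 + 1 = 2
Population C: 1 + 2 = 3
Population D: 1 + 2 = 3
Population E: 1 + (0.43×3 + 0.46×2 + 0.11×1) = 3.32
Population F: 1 + (0.13×3 + 0.75×2 + 0.12×3.32) = 3.2884
Population G: 1 + (0.4×3.32 + 0.25×1 + 0.35×3) = 3.628

3.63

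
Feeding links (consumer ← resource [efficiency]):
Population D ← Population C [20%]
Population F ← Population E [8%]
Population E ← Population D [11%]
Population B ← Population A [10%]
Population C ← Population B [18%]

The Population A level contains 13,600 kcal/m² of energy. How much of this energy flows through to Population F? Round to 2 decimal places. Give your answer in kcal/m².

0.43 kcal/m²

Population B: 13600 × 0.1 = 1360 kcal/m²
Population C: 1360 × 0.18 = 244.8 kcal/m²
Population D: 244.8 × 0.2 = 48.96 kcal/m²
Population E: 48.96 × 0.11 = 5.3856 kcal/m²
Population F: 5.3856 × 0.08 = 0.430848 kcal/m²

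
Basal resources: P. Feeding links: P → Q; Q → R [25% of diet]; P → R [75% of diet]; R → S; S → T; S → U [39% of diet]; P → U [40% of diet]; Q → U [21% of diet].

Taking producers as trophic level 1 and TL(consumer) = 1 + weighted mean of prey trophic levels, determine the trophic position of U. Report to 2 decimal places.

3.09

Q: 1 + 1 = 2
R: 1 + (0.25×2 + 0.75×1) = 2.25
S: 1 + 2.25 = 3.25
T: 1 + 3.25 = 4.25
U: 1 + (0.39×3.25 + 0.4×1 + 0.21×2) = 3.0875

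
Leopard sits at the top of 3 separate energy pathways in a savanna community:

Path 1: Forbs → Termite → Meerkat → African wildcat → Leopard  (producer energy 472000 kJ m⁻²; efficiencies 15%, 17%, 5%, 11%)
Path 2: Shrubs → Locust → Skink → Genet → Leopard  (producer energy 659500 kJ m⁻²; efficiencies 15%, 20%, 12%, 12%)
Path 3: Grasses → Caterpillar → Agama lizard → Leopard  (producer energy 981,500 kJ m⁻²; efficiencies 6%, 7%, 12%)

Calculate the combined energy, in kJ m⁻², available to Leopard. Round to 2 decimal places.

845.78 kJ m⁻²

Path 1: 472000 × 0.15 × 0.17 × 0.05 × 0.11 = 66.198 kJ m⁻²
Path 2: 659500 × 0.15 × 0.2 × 0.12 × 0.12 = 284.904 kJ m⁻²
Path 3: 981500 × 0.06 × 0.07 × 0.12 = 494.676 kJ m⁻²
Total at Leopard: 66.198 + 284.904 + 494.676 = 845.778 kJ m⁻²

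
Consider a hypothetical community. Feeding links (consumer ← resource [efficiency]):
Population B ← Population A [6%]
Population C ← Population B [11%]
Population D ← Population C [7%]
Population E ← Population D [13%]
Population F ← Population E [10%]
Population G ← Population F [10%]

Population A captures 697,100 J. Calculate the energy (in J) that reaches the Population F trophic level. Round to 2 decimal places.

4.19 J

Population B: 697100 × 0.06 = 41826 J
Population C: 41826 × 0.11 = 4600.86 J
Population D: 4600.86 × 0.07 = 322.0602 J
Population E: 322.0602 × 0.13 = 41.867826 J
Population F: 41.867826 × 0.1 = 4.1867826 J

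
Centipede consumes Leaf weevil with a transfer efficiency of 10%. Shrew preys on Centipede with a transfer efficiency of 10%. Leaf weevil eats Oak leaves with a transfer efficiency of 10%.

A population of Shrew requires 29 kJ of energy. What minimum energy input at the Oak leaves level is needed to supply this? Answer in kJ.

29000 kJ

Cumulative transfer efficiency: 0.1 × 0.1 × 0.1 = 0.001
Oak leaves energy = 29 / 0.001 = 29000 kJ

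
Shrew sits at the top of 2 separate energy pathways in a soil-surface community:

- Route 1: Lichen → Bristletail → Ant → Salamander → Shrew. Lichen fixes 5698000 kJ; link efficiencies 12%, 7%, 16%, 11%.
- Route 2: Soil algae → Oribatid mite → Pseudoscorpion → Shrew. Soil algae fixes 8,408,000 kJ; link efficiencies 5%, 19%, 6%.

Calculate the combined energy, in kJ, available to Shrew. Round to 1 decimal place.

Route 1: 5698000 × 0.12 × 0.07 × 0.16 × 0.11 = 842.39232 kJ
Route 2: 8408000 × 0.05 × 0.19 × 0.06 = 4792.56 kJ
Total at Shrew: 842.39232 + 4792.56 = 5634.95232 kJ

5635.0 kJ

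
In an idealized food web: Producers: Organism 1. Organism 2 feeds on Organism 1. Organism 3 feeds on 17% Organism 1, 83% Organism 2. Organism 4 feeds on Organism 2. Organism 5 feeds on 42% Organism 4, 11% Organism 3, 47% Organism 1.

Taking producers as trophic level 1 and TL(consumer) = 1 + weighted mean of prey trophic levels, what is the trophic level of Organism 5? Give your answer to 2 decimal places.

3.04

Organism 2: 1 + 1 = 2
Organism 3: 1 + (0.17×1 + 0.83×2) = 2.83
Organism 4: 1 + 2 = 3
Organism 5: 1 + (0.42×3 + 0.11×2.83 + 0.47×1) = 3.0413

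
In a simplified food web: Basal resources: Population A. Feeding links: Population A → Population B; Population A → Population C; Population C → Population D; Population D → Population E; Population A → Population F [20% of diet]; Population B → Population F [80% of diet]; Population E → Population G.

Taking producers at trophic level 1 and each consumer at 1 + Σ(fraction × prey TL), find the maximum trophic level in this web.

5

Population B: 1 + 1 = 2
Population C: 1 + 1 = 2
Population D: 1 + 2 = 3
Population E: 1 + 3 = 4
Population F: 1 + (0.2×1 + 0.8×2) = 2.8
Population G: 1 + 4 = 5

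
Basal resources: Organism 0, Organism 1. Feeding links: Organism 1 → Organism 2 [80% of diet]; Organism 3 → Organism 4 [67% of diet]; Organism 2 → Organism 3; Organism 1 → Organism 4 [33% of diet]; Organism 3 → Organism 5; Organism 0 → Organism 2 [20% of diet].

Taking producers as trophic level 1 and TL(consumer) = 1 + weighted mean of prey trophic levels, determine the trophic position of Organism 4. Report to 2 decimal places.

3.34

Organism 2: 1 + (0.8×1 + 0.2×1) = 2
Organism 3: 1 + 2 = 3
Organism 4: 1 + (0.67×3 + 0.33×1) = 3.34
Organism 5: 1 + 3 = 4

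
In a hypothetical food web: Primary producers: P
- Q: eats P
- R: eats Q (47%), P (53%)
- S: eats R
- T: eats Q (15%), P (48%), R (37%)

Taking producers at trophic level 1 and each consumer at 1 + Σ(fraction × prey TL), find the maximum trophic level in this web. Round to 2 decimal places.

3.47

Q: 1 + 1 = 2
R: 1 + (0.47×2 + 0.53×1) = 2.47
S: 1 + 2.47 = 3.47
T: 1 + (0.15×2 + 0.48×1 + 0.37×2.47) = 2.6939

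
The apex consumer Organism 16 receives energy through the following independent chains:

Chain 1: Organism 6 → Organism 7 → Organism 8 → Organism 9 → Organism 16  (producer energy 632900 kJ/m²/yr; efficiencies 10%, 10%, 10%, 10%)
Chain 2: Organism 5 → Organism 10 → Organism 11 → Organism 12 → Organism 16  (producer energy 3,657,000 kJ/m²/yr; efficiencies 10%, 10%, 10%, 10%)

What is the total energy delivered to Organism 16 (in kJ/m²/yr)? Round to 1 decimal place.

429.0 kJ/m²/yr

Chain 1: 632900 × 0.1 × 0.1 × 0.1 × 0.1 = 63.29 kJ/m²/yr
Chain 2: 3657000 × 0.1 × 0.1 × 0.1 × 0.1 = 365.7 kJ/m²/yr
Total at Organism 16: 63.29 + 365.7 = 428.99 kJ/m²/yr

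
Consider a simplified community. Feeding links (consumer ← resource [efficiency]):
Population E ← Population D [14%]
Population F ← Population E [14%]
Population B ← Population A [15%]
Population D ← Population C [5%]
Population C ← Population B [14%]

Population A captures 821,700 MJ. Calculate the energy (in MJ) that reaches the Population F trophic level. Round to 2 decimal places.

16.91 MJ

Population B: 821700 × 0.15 = 123255 MJ
Population C: 123255 × 0.14 = 17255.7 MJ
Population D: 17255.7 × 0.05 = 862.785 MJ
Population E: 862.785 × 0.14 = 120.7899 MJ
Population F: 120.7899 × 0.14 = 16.910586 MJ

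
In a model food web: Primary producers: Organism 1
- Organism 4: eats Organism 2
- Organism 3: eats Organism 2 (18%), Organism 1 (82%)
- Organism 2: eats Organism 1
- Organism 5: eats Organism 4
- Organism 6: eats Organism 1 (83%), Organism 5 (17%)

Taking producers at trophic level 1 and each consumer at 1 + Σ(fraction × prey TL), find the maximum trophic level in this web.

4

Organism 2: 1 + 1 = 2
Organism 3: 1 + (0.18×2 + 0.82×1) = 2.18
Organism 4: 1 + 2 = 3
Organism 5: 1 + 3 = 4
Organism 6: 1 + (0.83×1 + 0.17×4) = 2.51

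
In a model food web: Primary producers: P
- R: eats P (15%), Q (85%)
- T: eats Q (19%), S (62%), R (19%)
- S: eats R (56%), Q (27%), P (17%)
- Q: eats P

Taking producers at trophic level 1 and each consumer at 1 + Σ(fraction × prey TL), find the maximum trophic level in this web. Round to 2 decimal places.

Q: 1 + 1 = 2
R: 1 + (0.15×1 + 0.85×2) = 2.85
S: 1 + (0.56×2.85 + 0.27×2 + 0.17×1) = 3.306
T: 1 + (0.19×2 + 0.62×3.306 + 0.19×2.85) = 3.97122

3.97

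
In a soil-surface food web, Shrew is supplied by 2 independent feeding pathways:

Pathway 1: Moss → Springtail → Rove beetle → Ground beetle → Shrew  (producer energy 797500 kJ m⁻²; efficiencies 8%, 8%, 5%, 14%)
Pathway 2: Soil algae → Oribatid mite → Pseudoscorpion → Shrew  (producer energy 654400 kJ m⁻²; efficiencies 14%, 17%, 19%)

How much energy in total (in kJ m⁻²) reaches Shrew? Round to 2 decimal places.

Pathway 1: 797500 × 0.08 × 0.08 × 0.05 × 0.14 = 35.728 kJ m⁻²
Pathway 2: 654400 × 0.14 × 0.17 × 0.19 = 2959.1968 kJ m⁻²
Total at Shrew: 35.728 + 2959.1968 = 2994.9248 kJ m⁻²

2994.92 kJ m⁻²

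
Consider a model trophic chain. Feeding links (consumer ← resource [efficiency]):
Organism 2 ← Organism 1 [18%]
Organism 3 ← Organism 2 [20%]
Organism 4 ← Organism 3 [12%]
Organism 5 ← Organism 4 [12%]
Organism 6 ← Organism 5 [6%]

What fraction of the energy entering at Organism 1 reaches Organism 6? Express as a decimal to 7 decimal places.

0.0000311

Product of link efficiencies: 0.18 × 0.2 × 0.12 × 0.12 × 0.06 = 0.000031104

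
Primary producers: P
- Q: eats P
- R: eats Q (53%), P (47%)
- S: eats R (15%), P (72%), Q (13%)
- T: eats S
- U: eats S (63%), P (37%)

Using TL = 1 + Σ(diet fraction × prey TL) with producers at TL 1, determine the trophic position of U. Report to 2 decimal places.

Q: 1 + 1 = 2
R: 1 + (0.53×2 + 0.47×1) = 2.53
S: 1 + (0.15×2.53 + 0.72×1 + 0.13×2) = 2.3595
T: 1 + 2.3595 = 3.3595
U: 1 + (0.63×2.3595 + 0.37×1) = 2.856485

2.86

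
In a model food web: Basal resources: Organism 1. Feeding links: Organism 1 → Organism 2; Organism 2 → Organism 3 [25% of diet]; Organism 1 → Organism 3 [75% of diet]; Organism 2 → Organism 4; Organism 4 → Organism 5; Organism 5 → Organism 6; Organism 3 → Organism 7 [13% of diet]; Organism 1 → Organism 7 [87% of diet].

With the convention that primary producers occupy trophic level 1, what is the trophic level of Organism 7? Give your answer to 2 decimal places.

2.16

Organism 2: 1 + 1 = 2
Organism 3: 1 + (0.25×2 + 0.75×1) = 2.25
Organism 4: 1 + 2 = 3
Organism 5: 1 + 3 = 4
Organism 6: 1 + 4 = 5
Organism 7: 1 + (0.13×2.25 + 0.87×1) = 2.1625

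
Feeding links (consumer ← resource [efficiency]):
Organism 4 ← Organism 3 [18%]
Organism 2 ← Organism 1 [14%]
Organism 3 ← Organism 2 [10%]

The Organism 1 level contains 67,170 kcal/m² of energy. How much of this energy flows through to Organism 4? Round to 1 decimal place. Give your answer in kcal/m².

169.3 kcal/m²

Organism 2: 67170 × 0.14 = 9403.8 kcal/m²
Organism 3: 9403.8 × 0.1 = 940.38 kcal/m²
Organism 4: 940.38 × 0.18 = 169.2684 kcal/m²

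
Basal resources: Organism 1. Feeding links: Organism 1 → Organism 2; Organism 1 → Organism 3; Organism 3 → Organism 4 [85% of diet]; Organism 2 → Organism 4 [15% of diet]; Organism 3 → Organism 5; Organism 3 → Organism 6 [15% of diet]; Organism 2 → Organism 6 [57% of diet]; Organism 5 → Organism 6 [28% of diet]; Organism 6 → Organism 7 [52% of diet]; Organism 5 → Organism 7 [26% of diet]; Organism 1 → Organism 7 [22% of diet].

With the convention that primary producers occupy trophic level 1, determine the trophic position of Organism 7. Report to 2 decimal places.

Organism 2: 1 + 1 = 2
Organism 3: 1 + 1 = 2
Organism 4: 1 + (0.85×2 + 0.15×2) = 3
Organism 5: 1 + 2 = 3
Organism 6: 1 + (0.15×2 + 0.57×2 + 0.28×3) = 3.28
Organism 7: 1 + (0.52×3.28 + 0.26×3 + 0.22×1) = 3.7056

3.71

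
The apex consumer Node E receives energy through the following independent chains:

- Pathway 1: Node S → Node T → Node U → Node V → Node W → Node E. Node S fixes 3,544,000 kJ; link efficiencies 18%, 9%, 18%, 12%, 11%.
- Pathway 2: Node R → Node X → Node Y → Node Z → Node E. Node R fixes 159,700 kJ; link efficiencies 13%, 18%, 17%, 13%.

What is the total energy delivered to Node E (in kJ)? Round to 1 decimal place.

Pathway 1: 3544000 × 0.18 × 0.09 × 0.18 × 0.12 × 0.11 = 136.4128128 kJ
Pathway 2: 159700 × 0.13 × 0.18 × 0.17 × 0.13 = 82.587258 kJ
Total at Node E: 136.4128128 + 82.587258 = 219.0000708 kJ

219.0 kJ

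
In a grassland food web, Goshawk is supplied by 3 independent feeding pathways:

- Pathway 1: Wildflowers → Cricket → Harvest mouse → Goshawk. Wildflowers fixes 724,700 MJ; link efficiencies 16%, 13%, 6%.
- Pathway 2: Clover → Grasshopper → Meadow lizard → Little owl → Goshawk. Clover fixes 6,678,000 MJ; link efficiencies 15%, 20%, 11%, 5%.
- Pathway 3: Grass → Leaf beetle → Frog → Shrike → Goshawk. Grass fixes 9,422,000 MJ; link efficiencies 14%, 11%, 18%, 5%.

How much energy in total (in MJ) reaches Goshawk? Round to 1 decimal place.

3312.2 MJ

Pathway 1: 724700 × 0.16 × 0.13 × 0.06 = 904.4256 MJ
Pathway 2: 6678000 × 0.15 × 0.2 × 0.11 × 0.05 = 1101.87 MJ
Pathway 3: 9422000 × 0.14 × 0.11 × 0.18 × 0.05 = 1305.8892 MJ
Total at Goshawk: 904.4256 + 1101.87 + 1305.8892 = 3312.1848 MJ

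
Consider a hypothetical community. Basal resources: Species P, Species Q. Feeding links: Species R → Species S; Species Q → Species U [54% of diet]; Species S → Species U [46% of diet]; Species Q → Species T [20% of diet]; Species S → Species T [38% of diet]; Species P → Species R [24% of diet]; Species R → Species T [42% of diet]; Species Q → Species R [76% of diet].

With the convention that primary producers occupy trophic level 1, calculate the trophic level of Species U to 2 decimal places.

2.92

Species R: 1 + (0.76×1 + 0.24×1) = 2
Species S: 1 + 2 = 3
Species T: 1 + (0.38×3 + 0.42×2 + 0.2×1) = 3.18
Species U: 1 + (0.46×3 + 0.54×1) = 2.92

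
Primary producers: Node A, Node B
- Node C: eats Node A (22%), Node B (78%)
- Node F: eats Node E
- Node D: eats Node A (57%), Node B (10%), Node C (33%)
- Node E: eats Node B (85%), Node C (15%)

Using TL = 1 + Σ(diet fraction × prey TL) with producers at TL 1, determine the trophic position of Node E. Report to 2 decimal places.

2.15

Node C: 1 + (0.22×1 + 0.78×1) = 2
Node D: 1 + (0.57×1 + 0.1×1 + 0.33×2) = 2.33
Node E: 1 + (0.85×1 + 0.15×2) = 2.15
Node F: 1 + 2.15 = 3.15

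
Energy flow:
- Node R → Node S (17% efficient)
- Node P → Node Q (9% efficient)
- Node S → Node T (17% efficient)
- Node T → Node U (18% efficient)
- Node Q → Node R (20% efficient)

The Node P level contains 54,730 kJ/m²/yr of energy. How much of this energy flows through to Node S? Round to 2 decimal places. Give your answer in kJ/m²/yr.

167.47 kJ/m²/yr

Node Q: 54730 × 0.09 = 4925.7 kJ/m²/yr
Node R: 4925.7 × 0.2 = 985.14 kJ/m²/yr
Node S: 985.14 × 0.17 = 167.4738 kJ/m²/yr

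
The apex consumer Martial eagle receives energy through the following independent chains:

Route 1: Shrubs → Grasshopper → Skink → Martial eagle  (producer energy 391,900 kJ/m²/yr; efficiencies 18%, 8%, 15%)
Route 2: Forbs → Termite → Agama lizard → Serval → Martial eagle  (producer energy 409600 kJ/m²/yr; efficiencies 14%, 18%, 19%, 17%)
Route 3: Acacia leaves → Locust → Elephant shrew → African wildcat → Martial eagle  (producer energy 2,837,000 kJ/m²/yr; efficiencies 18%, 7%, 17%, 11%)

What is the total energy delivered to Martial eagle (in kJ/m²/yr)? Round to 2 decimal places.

Route 1: 391900 × 0.18 × 0.08 × 0.15 = 846.504 kJ/m²/yr
Route 2: 409600 × 0.14 × 0.18 × 0.19 × 0.17 = 333.398016 kJ/m²/yr
Route 3: 2837000 × 0.18 × 0.07 × 0.17 × 0.11 = 668.45394 kJ/m²/yr
Total at Martial eagle: 846.504 + 333.398016 + 668.45394 = 1848.355956 kJ/m²/yr

1848.36 kJ/m²/yr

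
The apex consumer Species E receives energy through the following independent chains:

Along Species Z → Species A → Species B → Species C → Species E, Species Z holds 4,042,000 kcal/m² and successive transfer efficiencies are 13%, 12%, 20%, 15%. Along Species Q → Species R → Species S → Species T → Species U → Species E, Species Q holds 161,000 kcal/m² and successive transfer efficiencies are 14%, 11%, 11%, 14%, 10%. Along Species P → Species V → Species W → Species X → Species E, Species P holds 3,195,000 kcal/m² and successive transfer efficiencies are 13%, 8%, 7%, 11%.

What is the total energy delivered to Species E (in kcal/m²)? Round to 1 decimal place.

2151.3 kcal/m²

Via Species Z: 4042000 × 0.13 × 0.12 × 0.2 × 0.15 = 1891.656 kcal/m²
Via Species Q: 161000 × 0.14 × 0.11 × 0.11 × 0.14 × 0.1 = 3.818276 kcal/m²
Via Species P: 3195000 × 0.13 × 0.08 × 0.07 × 0.11 = 255.8556 kcal/m²
Total at Species E: 1891.656 + 3.818276 + 255.8556 = 2151.329876 kcal/m²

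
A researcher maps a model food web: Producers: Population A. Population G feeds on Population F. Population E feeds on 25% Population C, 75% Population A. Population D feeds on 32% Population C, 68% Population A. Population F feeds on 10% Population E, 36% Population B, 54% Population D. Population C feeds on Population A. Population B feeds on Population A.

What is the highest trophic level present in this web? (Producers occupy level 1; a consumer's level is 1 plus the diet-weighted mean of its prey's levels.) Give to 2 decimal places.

4.20

Population B: 1 + 1 = 2
Population C: 1 + 1 = 2
Population D: 1 + (0.32×2 + 0.68×1) = 2.32
Population E: 1 + (0.25×2 + 0.75×1) = 2.25
Population F: 1 + (0.1×2.25 + 0.36×2 + 0.54×2.32) = 3.1978
Population G: 1 + 3.1978 = 4.1978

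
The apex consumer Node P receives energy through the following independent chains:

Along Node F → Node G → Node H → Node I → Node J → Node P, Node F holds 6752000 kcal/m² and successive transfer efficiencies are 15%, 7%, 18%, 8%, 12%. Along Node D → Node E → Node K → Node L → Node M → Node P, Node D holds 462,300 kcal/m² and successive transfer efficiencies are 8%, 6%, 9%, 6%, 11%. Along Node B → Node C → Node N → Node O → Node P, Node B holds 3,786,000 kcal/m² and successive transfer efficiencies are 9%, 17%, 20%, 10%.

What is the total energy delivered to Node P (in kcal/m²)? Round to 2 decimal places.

Via Node F: 6752000 × 0.15 × 0.07 × 0.18 × 0.08 × 0.12 = 122.508288 kcal/m²
Via Node D: 462300 × 0.08 × 0.06 × 0.09 × 0.06 × 0.11 = 1.31810976 kcal/m²
Via Node B: 3786000 × 0.09 × 0.17 × 0.2 × 0.1 = 1158.516 kcal/m²
Total at Node P: 122.508288 + 1.31810976 + 1158.516 = 1282.34239776 kcal/m²

1282.34 kcal/m²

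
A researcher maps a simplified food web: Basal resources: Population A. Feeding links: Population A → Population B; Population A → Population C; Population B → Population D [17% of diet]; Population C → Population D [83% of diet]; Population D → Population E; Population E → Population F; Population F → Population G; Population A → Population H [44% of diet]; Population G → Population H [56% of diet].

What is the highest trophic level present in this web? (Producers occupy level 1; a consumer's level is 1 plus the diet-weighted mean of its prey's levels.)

6

Population B: 1 + 1 = 2
Population C: 1 + 1 = 2
Population D: 1 + (0.17×2 + 0.83×2) = 3
Population E: 1 + 3 = 4
Population F: 1 + 4 = 5
Population G: 1 + 5 = 6
Population H: 1 + (0.44×1 + 0.56×6) = 4.8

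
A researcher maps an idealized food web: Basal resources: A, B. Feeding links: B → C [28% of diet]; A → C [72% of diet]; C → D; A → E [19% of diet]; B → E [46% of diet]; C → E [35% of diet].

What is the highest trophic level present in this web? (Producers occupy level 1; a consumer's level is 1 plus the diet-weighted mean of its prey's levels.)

3

C: 1 + (0.28×1 + 0.72×1) = 2
D: 1 + 2 = 3
E: 1 + (0.19×1 + 0.46×1 + 0.35×2) = 2.35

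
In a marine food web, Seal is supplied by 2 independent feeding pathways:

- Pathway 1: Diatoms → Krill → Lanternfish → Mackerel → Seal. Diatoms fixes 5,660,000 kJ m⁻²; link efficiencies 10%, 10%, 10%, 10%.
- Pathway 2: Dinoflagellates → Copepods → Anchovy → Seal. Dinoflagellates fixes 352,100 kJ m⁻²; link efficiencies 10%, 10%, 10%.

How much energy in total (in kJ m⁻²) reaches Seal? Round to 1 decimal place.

918.1 kJ m⁻²

Pathway 1: 5660000 × 0.1 × 0.1 × 0.1 × 0.1 = 566 kJ m⁻²
Pathway 2: 352100 × 0.1 × 0.1 × 0.1 = 352.1 kJ m⁻²
Total at Seal: 566 + 352.1 = 918.1 kJ m⁻²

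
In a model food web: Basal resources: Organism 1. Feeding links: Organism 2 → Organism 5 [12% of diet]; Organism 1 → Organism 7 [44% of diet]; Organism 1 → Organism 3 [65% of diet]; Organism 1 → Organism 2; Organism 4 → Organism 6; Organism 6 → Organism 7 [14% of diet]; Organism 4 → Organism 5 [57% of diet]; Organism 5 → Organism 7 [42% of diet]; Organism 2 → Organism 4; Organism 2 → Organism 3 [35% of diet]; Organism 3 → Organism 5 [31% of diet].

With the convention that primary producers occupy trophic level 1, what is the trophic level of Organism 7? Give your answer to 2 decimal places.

Organism 2: 1 + 1 = 2
Organism 3: 1 + (0.35×2 + 0.65×1) = 2.35
Organism 4: 1 + 2 = 3
Organism 5: 1 + (0.57×3 + 0.12×2 + 0.31×2.35) = 3.6785
Organism 6: 1 + 3 = 4
Organism 7: 1 + (0.14×4 + 0.44×1 + 0.42×3.6785) = 3.54497

3.54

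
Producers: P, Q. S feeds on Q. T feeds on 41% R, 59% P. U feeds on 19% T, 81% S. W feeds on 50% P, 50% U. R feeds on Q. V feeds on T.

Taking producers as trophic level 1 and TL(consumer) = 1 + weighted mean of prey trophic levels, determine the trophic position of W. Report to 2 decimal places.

3.04

R: 1 + 1 = 2
S: 1 + 1 = 2
T: 1 + (0.41×2 + 0.59×1) = 2.41
U: 1 + (0.19×2.41 + 0.81×2) = 3.0779
V: 1 + 2.41 = 3.41
W: 1 + (0.5×1 + 0.5×3.0779) = 3.03895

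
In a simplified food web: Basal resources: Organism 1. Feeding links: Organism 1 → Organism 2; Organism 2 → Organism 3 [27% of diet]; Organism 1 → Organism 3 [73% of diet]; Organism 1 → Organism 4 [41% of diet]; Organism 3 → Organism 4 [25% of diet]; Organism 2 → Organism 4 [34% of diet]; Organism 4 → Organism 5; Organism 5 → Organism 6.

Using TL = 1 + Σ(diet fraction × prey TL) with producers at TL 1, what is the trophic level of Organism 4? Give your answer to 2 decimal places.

2.66

Organism 2: 1 + 1 = 2
Organism 3: 1 + (0.27×2 + 0.73×1) = 2.27
Organism 4: 1 + (0.41×1 + 0.25×2.27 + 0.34×2) = 2.6575
Organism 5: 1 + 2.6575 = 3.6575
Organism 6: 1 + 3.6575 = 4.6575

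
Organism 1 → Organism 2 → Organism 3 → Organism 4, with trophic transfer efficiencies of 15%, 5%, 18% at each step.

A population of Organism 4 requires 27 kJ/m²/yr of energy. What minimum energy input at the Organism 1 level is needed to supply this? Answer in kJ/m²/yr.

Cumulative transfer efficiency: 0.15 × 0.05 × 0.18 = 0.00135
Organism 1 energy = 27 / 0.00135 = 20000 kJ/m²/yr

20000 kJ/m²/yr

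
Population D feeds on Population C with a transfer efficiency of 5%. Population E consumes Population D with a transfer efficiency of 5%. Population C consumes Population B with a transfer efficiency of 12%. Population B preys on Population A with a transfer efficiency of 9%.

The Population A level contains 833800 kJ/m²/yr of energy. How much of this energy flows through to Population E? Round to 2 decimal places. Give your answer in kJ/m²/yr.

Population B: 833800 × 0.09 = 75042 kJ/m²/yr
Population C: 75042 × 0.12 = 9005.04 kJ/m²/yr
Population D: 9005.04 × 0.05 = 450.252 kJ/m²/yr
Population E: 450.252 × 0.05 = 22.5126 kJ/m²/yr

22.51 kJ/m²/yr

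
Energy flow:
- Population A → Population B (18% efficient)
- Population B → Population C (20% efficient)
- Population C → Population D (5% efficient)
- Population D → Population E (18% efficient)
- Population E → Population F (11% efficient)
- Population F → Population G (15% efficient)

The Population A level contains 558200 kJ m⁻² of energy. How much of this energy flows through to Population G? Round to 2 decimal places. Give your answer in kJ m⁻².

2.98 kJ m⁻²

Population B: 558200 × 0.18 = 100476 kJ m⁻²
Population C: 100476 × 0.2 = 20095.2 kJ m⁻²
Population D: 20095.2 × 0.05 = 1004.76 kJ m⁻²
Population E: 1004.76 × 0.18 = 180.8568 kJ m⁻²
Population F: 180.8568 × 0.11 = 19.894248 kJ m⁻²
Population G: 19.894248 × 0.15 = 2.9841372 kJ m⁻²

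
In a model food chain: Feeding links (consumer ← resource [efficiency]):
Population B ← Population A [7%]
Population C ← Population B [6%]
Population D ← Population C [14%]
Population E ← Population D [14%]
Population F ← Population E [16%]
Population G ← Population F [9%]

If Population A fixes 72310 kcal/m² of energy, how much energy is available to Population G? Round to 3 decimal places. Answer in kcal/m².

Population B: 72310 × 0.07 = 5061.7 kcal/m²
Population C: 5061.7 × 0.06 = 303.702 kcal/m²
Population D: 303.702 × 0.14 = 42.51828 kcal/m²
Population E: 42.51828 × 0.14 = 5.9525592 kcal/m²
Population F: 5.9525592 × 0.16 = 0.952409472 kcal/m²
Population G: 0.952409472 × 0.09 = 0.08571685248 kcal/m²

0.086 kcal/m²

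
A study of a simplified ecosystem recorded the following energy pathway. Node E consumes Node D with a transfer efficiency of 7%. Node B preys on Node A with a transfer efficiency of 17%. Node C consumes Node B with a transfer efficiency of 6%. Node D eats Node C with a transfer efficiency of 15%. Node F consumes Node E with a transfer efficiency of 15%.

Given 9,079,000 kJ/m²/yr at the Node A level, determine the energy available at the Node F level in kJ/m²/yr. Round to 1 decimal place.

Node B: 9079000 × 0.17 = 1543430 kJ/m²/yr
Node C: 1543430 × 0.06 = 92605.8 kJ/m²/yr
Node D: 92605.8 × 0.15 = 13890.87 kJ/m²/yr
Node E: 13890.87 × 0.07 = 972.3609 kJ/m²/yr
Node F: 972.3609 × 0.15 = 145.854135 kJ/m²/yr

145.9 kJ/m²/yr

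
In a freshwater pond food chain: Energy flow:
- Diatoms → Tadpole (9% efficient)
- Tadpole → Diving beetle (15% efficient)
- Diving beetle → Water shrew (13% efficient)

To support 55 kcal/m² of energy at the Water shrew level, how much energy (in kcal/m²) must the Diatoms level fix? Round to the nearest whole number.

31339 kcal/m²

Cumulative transfer efficiency: 0.09 × 0.15 × 0.13 = 0.001755
Diatoms energy = 55 / 0.001755 = 31339 kcal/m²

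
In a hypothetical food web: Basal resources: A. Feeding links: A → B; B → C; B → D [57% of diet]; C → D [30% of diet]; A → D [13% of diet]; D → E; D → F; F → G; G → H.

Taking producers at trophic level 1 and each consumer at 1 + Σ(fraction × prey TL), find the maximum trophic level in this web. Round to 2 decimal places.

B: 1 + 1 = 2
C: 1 + 2 = 3
D: 1 + (0.57×2 + 0.3×3 + 0.13×1) = 3.17
E: 1 + 3.17 = 4.17
F: 1 + 3.17 = 4.17
G: 1 + 4.17 = 5.17
H: 1 + 5.17 = 6.17

6.17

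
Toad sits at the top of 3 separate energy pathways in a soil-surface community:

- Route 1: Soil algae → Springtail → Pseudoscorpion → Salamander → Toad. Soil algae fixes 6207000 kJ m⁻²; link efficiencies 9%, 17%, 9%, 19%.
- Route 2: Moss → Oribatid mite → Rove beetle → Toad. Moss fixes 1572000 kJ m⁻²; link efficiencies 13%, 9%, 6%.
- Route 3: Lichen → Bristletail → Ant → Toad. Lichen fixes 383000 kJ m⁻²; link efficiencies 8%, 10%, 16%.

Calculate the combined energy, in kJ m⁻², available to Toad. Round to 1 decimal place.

3217.7 kJ m⁻²

Route 1: 6207000 × 0.09 × 0.17 × 0.09 × 0.19 = 1623.93741 kJ m⁻²
Route 2: 1572000 × 0.13 × 0.09 × 0.06 = 1103.544 kJ m⁻²
Route 3: 383000 × 0.08 × 0.1 × 0.16 = 490.24 kJ m⁻²
Total at Toad: 1623.93741 + 1103.544 + 490.24 = 3217.72141 kJ m⁻²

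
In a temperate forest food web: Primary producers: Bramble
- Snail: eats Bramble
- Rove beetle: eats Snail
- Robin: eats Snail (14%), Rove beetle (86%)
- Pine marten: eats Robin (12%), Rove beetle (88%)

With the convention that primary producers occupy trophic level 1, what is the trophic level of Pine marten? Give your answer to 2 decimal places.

4.10

Snail: 1 + 1 = 2
Rove beetle: 1 + 2 = 3
Robin: 1 + (0.14×2 + 0.86×3) = 3.86
Pine marten: 1 + (0.12×3.86 + 0.88×3) = 4.1032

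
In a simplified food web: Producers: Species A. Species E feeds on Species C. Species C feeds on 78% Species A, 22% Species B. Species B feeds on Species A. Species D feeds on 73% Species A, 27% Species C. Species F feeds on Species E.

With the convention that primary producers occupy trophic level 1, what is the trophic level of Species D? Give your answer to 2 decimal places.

Species B: 1 + 1 = 2
Species C: 1 + (0.78×1 + 0.22×2) = 2.22
Species D: 1 + (0.73×1 + 0.27×2.22) = 2.3294
Species E: 1 + 2.22 = 3.22
Species F: 1 + 3.22 = 4.22

2.33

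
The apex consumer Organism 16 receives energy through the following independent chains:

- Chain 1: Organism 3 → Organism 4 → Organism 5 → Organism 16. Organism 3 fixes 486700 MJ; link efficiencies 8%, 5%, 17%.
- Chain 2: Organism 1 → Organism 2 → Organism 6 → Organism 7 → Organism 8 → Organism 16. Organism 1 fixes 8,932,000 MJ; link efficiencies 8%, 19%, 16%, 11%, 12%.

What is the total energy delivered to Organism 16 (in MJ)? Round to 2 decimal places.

Chain 1: 486700 × 0.08 × 0.05 × 0.17 = 330.956 MJ
Chain 2: 8932000 × 0.08 × 0.19 × 0.16 × 0.11 × 0.12 = 286.7386368 MJ
Total at Organism 16: 330.956 + 286.7386368 = 617.6946368 MJ

617.69 MJ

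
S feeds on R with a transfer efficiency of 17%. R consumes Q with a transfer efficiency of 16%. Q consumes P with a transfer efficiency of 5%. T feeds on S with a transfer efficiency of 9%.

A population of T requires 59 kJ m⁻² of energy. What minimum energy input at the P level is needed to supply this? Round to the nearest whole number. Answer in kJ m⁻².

Cumulative transfer efficiency: 0.05 × 0.16 × 0.17 × 0.09 = 0.0001224
P energy = 59 / 0.0001224 = 482026 kJ m⁻²

482026 kJ m⁻²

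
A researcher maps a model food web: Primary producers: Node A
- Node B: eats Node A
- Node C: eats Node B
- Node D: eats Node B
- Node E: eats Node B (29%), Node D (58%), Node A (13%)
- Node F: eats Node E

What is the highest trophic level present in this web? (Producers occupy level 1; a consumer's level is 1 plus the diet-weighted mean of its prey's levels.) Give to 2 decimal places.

Node B: 1 + 1 = 2
Node C: 1 + 2 = 3
Node D: 1 + 2 = 3
Node E: 1 + (0.29×2 + 0.58×3 + 0.13×1) = 3.45
Node F: 1 + 3.45 = 4.45

4.45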